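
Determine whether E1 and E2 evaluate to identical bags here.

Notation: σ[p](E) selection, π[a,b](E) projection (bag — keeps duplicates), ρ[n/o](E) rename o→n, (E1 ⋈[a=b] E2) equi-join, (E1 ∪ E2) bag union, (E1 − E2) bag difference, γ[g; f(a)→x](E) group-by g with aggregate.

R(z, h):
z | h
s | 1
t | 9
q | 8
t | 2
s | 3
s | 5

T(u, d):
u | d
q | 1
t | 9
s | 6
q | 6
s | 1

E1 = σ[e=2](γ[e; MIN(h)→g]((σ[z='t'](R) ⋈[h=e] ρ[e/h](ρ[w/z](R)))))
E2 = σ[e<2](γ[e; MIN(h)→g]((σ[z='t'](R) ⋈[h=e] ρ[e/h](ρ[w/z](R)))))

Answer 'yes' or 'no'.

E1 per-node cardinality:
  R → 6
  σ[z='t'](R) → 2
  R → 6
  ρ[w/z](R) → 6
  ρ[e/h](ρ[w/z](R)) → 6
  (σ[z='t'](R) ⋈[h=e] ρ[e/h](ρ[w/z](R))) → 2
  γ[e; MIN(h)→g]((σ[z='t'](R) ⋈[h=e] ρ[e/h](ρ[w/z](R)))) → 2
  σ[e=2](γ[e; MIN(h)→g]((σ[z='t'](R) ⋈[h=e] ρ[e/h](ρ[w/z](R))))) → 1
E2 per-node cardinality:
  R → 6
  σ[z='t'](R) → 2
  R → 6
  ρ[w/z](R) → 6
  ρ[e/h](ρ[w/z](R)) → 6
  (σ[z='t'](R) ⋈[h=e] ρ[e/h](ρ[w/z](R))) → 2
  γ[e; MIN(h)→g]((σ[z='t'](R) ⋈[h=e] ρ[e/h](ρ[w/z](R)))) → 2
  σ[e<2](γ[e; MIN(h)→g]((σ[z='t'](R) ⋈[h=e] ρ[e/h](ρ[w/z](R))))) → 0

E1 result:
e | g
2 | 2
E2 result:
e | g
(0 rows)
Witness: (2, 2) appears 1× in E1 but 0× in E2.

no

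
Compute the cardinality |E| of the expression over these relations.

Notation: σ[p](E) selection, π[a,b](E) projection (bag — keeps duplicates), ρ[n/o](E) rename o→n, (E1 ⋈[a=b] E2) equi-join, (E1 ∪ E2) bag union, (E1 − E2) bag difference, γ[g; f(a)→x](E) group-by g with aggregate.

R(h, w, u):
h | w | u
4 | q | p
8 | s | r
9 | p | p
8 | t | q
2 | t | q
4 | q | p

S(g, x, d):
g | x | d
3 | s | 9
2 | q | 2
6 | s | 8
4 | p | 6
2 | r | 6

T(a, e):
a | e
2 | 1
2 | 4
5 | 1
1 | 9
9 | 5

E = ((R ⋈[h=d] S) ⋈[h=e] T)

Stepwise |·|:
  R → 6
  S → 5
  (R ⋈[h=d] S) → 4
  T → 5
  ((R ⋈[h=d] S) ⋈[h=e] T) → 1

|E| = 1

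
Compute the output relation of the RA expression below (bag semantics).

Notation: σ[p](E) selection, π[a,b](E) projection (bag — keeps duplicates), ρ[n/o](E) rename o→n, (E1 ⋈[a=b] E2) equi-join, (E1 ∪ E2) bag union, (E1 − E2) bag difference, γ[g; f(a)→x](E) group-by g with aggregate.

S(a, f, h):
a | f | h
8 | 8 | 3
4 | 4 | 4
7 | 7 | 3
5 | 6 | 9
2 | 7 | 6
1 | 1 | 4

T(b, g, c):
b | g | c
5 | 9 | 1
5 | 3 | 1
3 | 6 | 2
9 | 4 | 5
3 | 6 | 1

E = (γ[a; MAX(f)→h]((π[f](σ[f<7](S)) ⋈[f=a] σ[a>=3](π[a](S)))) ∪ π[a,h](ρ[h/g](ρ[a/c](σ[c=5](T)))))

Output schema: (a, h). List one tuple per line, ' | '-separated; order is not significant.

Per-node cardinality:
  S → 6
  σ[f<7](S) → 3
  π[f](σ[f<7](S)) → 3
  S → 6
  π[a](S) → 6
  σ[a>=3](π[a](S)) → 4
  (π[f](σ[f<7](S)) ⋈[f=a] σ[a>=3](π[a](S))) → 1
  γ[a; MAX(f)→h]((π[f](σ[f<7](S)) ⋈[f=a] σ[a>=3](π[a](S)))) → 1
  T → 5
  σ[c=5](T) → 1
  ρ[a/c](σ[c=5](T)) → 1
  ρ[h/g](ρ[a/c](σ[c=5](T))) → 1
  π[a,h](ρ[h/g](ρ[a/c](σ[c=5](T)))) → 1
  (γ[a; MAX(f)→h]((π[f](σ[f<7](S)) ⋈[f=a] σ[a>=3](π[a](S)))) ∪ π[a,h](ρ[h/g](ρ[a/c](σ[c=5](T))))) → 2

== RESULT ==
a | h
4 | 4
5 | 4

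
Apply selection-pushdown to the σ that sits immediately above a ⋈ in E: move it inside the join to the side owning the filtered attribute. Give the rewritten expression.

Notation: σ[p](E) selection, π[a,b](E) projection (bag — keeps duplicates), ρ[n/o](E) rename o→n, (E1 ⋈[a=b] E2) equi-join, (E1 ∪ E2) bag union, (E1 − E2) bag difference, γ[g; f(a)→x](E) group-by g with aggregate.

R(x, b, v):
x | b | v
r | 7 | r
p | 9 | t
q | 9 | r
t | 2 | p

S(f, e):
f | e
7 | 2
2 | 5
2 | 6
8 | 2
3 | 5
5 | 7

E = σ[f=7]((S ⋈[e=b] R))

σ filters on f, owned by the left side.
E' = (σ[f=7](S) ⋈[e=b] R)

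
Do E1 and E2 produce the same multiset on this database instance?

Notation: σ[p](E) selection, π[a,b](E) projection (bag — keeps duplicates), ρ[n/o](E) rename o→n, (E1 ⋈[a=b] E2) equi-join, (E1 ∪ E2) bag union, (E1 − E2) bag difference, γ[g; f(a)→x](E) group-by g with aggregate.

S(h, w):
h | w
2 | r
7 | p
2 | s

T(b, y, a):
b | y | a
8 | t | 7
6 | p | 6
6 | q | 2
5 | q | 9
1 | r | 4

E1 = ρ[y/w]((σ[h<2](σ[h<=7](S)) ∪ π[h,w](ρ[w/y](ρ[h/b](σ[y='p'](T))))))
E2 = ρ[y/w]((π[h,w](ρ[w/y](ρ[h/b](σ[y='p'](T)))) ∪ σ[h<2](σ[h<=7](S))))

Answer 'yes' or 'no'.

E1 subexpression sizes:
  S → 3
  σ[h<=7](S) → 3
  σ[h<2](σ[h<=7](S)) → 0
  T → 5
  σ[y='p'](T) → 1
  ρ[h/b](σ[y='p'](T)) → 1
  ρ[w/y](ρ[h/b](σ[y='p'](T))) → 1
  π[h,w](ρ[w/y](ρ[h/b](σ[y='p'](T)))) → 1
  (σ[h<2](σ[h<=7](S)) ∪ π[h,w](ρ[w/y](ρ[h/b](σ[y='p'](T))))) → 1
  ρ[y/w]((σ[h<2](σ[h<=7](S)) ∪ π[h,w](ρ[w/y](ρ[h/b](σ[y='p'](T)))))) → 1
E2 subexpression sizes:
  T → 5
  σ[y='p'](T) → 1
  ρ[h/b](σ[y='p'](T)) → 1
  ρ[w/y](ρ[h/b](σ[y='p'](T))) → 1
  π[h,w](ρ[w/y](ρ[h/b](σ[y='p'](T)))) → 1
  S → 3
  σ[h<=7](S) → 3
  σ[h<2](σ[h<=7](S)) → 0
  (π[h,w](ρ[w/y](ρ[h/b](σ[y='p'](T)))) ∪ σ[h<2](σ[h<=7](S))) → 1
  ρ[y/w]((π[h,w](ρ[w/y](ρ[h/b](σ[y='p'](T)))) ∪ σ[h<2](σ[h<=7](S)))) → 1

E1 and E2 produce the same multiset:
h | y
6 | p

yes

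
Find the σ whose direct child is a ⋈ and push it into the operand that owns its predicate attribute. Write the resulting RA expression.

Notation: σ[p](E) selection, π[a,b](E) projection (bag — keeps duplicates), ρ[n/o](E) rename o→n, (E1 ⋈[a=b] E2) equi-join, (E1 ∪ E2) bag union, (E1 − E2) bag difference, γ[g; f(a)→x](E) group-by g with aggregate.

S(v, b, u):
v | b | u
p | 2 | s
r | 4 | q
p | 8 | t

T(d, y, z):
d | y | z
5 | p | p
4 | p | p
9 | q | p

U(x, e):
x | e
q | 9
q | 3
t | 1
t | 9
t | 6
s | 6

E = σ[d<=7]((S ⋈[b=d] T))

σ filters on d, owned by the right side.
E' = (S ⋈[b=d] σ[d<=7](T))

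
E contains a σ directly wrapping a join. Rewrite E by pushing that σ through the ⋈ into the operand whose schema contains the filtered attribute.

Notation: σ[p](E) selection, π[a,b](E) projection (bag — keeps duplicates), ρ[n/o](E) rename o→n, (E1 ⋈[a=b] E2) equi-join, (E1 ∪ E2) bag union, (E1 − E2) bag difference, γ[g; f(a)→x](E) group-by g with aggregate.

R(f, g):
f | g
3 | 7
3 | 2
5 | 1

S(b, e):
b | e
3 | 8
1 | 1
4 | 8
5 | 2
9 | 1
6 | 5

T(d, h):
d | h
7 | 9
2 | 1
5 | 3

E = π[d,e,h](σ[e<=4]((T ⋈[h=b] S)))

σ filters on e, owned by the right side.
E' = π[d,e,h]((T ⋈[h=b] σ[e<=4](S)))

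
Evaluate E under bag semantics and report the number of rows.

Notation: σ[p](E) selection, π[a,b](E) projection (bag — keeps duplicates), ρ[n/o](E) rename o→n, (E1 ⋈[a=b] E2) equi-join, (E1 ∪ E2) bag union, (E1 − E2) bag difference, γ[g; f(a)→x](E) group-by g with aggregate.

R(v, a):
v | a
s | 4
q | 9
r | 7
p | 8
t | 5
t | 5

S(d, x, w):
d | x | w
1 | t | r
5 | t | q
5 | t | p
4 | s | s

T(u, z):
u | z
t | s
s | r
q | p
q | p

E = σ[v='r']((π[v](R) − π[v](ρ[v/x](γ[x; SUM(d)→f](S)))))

Per-node cardinality:
  R → 6
  π[v](R) → 6
  S → 4
  γ[x; SUM(d)→f](S) → 2
  ρ[v/x](γ[x; SUM(d)→f](S)) → 2
  π[v](ρ[v/x](γ[x; SUM(d)→f](S))) → 2
  (π[v](R) − π[v](ρ[v/x](γ[x; SUM(d)→f](S)))) → 4
  σ[v='r']((π[v](R) − π[v](ρ[v/x](γ[x; SUM(d)→f](S))))) → 1

|E| = 1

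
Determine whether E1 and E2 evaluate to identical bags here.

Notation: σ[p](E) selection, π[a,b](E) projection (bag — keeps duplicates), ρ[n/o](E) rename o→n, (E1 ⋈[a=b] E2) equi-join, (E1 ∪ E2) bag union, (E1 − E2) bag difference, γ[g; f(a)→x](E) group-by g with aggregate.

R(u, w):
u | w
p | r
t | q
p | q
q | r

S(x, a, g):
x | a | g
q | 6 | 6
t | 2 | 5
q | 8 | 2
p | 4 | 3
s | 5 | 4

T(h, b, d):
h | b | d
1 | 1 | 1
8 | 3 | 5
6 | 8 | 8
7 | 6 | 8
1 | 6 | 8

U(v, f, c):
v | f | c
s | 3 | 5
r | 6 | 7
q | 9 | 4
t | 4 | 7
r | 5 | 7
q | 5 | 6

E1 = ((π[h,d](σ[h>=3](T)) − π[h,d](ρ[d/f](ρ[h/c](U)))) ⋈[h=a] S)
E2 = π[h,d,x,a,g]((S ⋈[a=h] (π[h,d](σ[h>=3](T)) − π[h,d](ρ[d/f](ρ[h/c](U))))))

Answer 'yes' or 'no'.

E1 row counts bottom-up:
  T → 5
  σ[h>=3](T) → 3
  π[h,d](σ[h>=3](T)) → 3
  U → 6
  ρ[h/c](U) → 6
  ρ[d/f](ρ[h/c](U)) → 6
  π[h,d](ρ[d/f](ρ[h/c](U))) → 6
  (π[h,d](σ[h>=3](T)) − π[h,d](ρ[d/f](ρ[h/c](U)))) → 3
  S → 5
  ((π[h,d](σ[h>=3](T)) − π[h,d](ρ[d/f](ρ[h/c](U)))) ⋈[h=a] S) → 2
E2 row counts bottom-up:
  S → 5
  T → 5
  σ[h>=3](T) → 3
  π[h,d](σ[h>=3](T)) → 3
  U → 6
  ρ[h/c](U) → 6
  ρ[d/f](ρ[h/c](U)) → 6
  π[h,d](ρ[d/f](ρ[h/c](U))) → 6
  (π[h,d](σ[h>=3](T)) − π[h,d](ρ[d/f](ρ[h/c](U)))) → 3
  (S ⋈[a=h] (π[h,d](σ[h>=3](T)) − π[h,d](ρ[d/f](ρ[h/c](U))))) → 2
  π[h,d,x,a,g]((S ⋈[a=h] (π[h,d](σ[h>=3](T)) − π[h,d](ρ[d/f](ρ[h/c](U)))))) → 2

E1 and E2 produce the same multiset:
h | d | x | a | g
6 | 8 | q | 6 | 6
8 | 5 | q | 8 | 2

yes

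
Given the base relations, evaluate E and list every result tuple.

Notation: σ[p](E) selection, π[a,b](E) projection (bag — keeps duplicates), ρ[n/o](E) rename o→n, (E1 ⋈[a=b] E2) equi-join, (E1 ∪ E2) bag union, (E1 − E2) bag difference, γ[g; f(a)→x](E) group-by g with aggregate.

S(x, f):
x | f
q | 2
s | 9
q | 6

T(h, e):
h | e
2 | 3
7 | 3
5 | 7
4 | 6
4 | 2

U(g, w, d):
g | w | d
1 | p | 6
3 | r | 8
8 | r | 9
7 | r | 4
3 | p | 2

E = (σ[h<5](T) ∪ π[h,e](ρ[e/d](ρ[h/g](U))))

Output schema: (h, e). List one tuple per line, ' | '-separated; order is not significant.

Row counts bottom-up:
  T → 5
  σ[h<5](T) → 3
  U → 5
  ρ[h/g](U) → 5
  ρ[e/d](ρ[h/g](U)) → 5
  π[h,e](ρ[e/d](ρ[h/g](U))) → 5
  (σ[h<5](T) ∪ π[h,e](ρ[e/d](ρ[h/g](U)))) → 8

== RESULT ==
h | e
1 | 6
2 | 3
3 | 2
3 | 8
4 | 2
4 | 6
7 | 4
8 | 9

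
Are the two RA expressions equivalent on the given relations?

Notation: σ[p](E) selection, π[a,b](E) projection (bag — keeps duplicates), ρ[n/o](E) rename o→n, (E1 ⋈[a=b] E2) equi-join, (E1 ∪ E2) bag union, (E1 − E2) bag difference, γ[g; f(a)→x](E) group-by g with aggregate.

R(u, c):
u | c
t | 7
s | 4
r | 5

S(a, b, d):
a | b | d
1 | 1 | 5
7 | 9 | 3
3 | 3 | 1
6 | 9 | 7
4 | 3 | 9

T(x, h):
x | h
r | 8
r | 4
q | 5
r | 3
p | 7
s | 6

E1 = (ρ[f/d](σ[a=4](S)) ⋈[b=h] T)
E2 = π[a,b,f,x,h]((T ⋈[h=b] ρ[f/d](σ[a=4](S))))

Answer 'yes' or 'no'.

E1 per-node cardinality:
  S → 5
  σ[a=4](S) → 1
  ρ[f/d](σ[a=4](S)) → 1
  T → 6
  (ρ[f/d](σ[a=4](S)) ⋈[b=h] T) → 1
E2 per-node cardinality:
  T → 6
  S → 5
  σ[a=4](S) → 1
  ρ[f/d](σ[a=4](S)) → 1
  (T ⋈[h=b] ρ[f/d](σ[a=4](S))) → 1
  π[a,b,f,x,h]((T ⋈[h=b] ρ[f/d](σ[a=4](S)))) → 1

E1 and E2 produce the same multiset:
a | b | f | x | h
4 | 3 | 9 | r | 3

yes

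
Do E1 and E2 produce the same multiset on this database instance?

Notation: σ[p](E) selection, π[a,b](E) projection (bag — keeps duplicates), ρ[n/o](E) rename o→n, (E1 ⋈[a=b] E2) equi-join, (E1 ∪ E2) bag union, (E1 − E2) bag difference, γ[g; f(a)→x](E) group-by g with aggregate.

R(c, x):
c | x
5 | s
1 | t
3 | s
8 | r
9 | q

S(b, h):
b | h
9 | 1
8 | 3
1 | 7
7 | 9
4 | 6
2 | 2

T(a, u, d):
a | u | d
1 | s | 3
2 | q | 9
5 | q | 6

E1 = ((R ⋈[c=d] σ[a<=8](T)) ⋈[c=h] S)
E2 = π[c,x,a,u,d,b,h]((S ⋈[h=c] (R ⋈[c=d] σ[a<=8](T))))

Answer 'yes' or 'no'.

E1 subexpression sizes:
  R → 5
  T → 3
  σ[a<=8](T) → 3
  (R ⋈[c=d] σ[a<=8](T)) → 2
  S → 6
  ((R ⋈[c=d] σ[a<=8](T)) ⋈[c=h] S) → 2
E2 subexpression sizes:
  S → 6
  R → 5
  T → 3
  σ[a<=8](T) → 3
  (R ⋈[c=d] σ[a<=8](T)) → 2
  (S ⋈[h=c] (R ⋈[c=d] σ[a<=8](T))) → 2
  π[c,x,a,u,d,b,h]((S ⋈[h=c] (R ⋈[c=d] σ[a<=8](T)))) → 2

E1 and E2 produce the same multiset:
c | x | a | u | d | b | h
3 | s | 1 | s | 3 | 8 | 3
9 | q | 2 | q | 9 | 7 | 9

yes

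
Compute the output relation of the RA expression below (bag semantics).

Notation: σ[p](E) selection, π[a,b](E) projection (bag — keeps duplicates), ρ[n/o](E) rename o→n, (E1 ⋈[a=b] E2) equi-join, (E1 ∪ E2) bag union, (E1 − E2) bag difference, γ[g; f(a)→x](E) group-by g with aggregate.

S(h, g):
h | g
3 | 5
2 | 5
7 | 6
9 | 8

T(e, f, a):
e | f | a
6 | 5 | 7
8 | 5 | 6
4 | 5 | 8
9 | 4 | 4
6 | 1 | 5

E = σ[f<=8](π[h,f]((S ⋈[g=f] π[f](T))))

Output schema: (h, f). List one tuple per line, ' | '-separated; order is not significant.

Row counts bottom-up:
  S → 4
  T → 5
  π[f](T) → 5
  (S ⋈[g=f] π[f](T)) → 6
  π[h,f]((S ⋈[g=f] π[f](T))) → 6
  σ[f<=8](π[h,f]((S ⋈[g=f] π[f](T)))) → 6

== RESULT ==
h | f
2 | 5
2 | 5
2 | 5
3 | 5
3 | 5
3 | 5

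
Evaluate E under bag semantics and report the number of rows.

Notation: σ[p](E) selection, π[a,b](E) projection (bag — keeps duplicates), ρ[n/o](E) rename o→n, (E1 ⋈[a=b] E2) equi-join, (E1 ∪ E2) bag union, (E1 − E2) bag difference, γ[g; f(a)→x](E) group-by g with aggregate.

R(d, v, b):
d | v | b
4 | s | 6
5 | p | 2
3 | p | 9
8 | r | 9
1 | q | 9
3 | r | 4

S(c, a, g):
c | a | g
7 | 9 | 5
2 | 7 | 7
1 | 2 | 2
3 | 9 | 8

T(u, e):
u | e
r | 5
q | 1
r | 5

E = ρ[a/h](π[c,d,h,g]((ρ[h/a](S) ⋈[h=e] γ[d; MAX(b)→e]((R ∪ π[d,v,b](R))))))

Stepwise |·|:
  S → 4
  ρ[h/a](S) → 4
  R → 6
  R → 6
  π[d,v,b](R) → 6
  (R ∪ π[d,v,b](R)) → 12
  γ[d; MAX(b)→e]((R ∪ π[d,v,b](R))) → 5
  (ρ[h/a](S) ⋈[h=e] γ[d; MAX(b)→e]((R ∪ π[d,v,b](R)))) → 7
  π[c,d,h,g]((ρ[h/a](S) ⋈[h=e] γ[d; MAX(b)→e]((R ∪ π[d,v,b](R))))) → 7
  ρ[a/h](π[c,d,h,g]((ρ[h/a](S) ⋈[h=e] γ[d; MAX(b)→e]((R ∪ π[d,v,b](R)))))) → 7

|E| = 7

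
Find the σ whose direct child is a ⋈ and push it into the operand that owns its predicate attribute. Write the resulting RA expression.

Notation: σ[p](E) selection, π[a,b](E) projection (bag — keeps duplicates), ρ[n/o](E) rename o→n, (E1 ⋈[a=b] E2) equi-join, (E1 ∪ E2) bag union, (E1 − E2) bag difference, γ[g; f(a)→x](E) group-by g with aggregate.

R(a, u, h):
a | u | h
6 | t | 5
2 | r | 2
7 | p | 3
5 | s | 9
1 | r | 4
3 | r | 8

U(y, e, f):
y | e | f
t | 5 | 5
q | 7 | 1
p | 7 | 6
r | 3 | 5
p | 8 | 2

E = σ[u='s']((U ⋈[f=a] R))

σ filters on u, owned by the right side.
E' = (U ⋈[f=a] σ[u='s'](R))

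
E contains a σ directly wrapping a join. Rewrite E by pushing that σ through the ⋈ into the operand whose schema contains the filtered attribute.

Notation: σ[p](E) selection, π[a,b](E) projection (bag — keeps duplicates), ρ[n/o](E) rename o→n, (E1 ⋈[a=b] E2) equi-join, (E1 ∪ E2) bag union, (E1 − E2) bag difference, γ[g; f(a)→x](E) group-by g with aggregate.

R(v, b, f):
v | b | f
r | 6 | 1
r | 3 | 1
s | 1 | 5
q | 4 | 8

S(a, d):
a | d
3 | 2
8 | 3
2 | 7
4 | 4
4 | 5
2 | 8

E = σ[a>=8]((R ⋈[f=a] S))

σ filters on a, owned by the right side.
E' = (R ⋈[f=a] σ[a>=8](S))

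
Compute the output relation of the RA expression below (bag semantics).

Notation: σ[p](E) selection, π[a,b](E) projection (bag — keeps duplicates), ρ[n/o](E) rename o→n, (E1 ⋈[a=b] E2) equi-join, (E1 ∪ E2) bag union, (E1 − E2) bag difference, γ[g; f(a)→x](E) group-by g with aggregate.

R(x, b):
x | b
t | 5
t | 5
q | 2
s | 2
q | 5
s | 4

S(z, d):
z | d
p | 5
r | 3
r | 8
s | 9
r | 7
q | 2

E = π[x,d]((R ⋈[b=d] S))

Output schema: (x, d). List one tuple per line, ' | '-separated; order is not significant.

Row counts bottom-up:
  R → 6
  S → 6
  (R ⋈[b=d] S) → 5
  π[x,d]((R ⋈[b=d] S)) → 5

== RESULT ==
x | d
q | 2
q | 5
s | 2
t | 5
t | 5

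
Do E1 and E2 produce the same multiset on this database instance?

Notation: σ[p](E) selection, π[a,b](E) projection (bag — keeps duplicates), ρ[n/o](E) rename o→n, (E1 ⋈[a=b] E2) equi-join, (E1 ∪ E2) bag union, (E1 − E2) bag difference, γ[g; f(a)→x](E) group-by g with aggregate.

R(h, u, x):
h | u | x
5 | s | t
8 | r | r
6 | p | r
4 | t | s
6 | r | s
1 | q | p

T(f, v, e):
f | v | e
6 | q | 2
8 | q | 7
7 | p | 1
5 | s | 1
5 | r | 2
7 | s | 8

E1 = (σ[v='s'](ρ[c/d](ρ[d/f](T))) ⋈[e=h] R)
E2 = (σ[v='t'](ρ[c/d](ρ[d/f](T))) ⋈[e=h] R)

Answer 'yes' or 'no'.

E1 row counts bottom-up:
  T → 6
  ρ[d/f](T) → 6
  ρ[c/d](ρ[d/f](T)) → 6
  σ[v='s'](ρ[c/d](ρ[d/f](T))) → 2
  R → 6
  (σ[v='s'](ρ[c/d](ρ[d/f](T))) ⋈[e=h] R) → 2
E2 row counts bottom-up:
  T → 6
  ρ[d/f](T) → 6
  ρ[c/d](ρ[d/f](T)) → 6
  σ[v='t'](ρ[c/d](ρ[d/f](T))) → 0
  R → 6
  (σ[v='t'](ρ[c/d](ρ[d/f](T))) ⋈[e=h] R) → 0

E1 result:
c | v | e | h | u | x
5 | s | 1 | 1 | q | p
7 | s | 8 | 8 | r | r
E2 result:
c | v | e | h | u | x
(0 rows)
Witness: (5, 's', 1, 1, 'q', 'p') appears 1× in E1 but 0× in E2.

no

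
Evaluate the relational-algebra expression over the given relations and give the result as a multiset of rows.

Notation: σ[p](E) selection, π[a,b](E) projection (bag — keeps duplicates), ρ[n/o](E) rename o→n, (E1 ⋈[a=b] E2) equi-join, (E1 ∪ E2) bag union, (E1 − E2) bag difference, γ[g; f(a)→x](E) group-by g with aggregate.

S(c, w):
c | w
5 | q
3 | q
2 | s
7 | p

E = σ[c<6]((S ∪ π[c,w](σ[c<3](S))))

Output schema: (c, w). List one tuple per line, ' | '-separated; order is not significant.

Subexpression sizes:
  S → 4
  S → 4
  σ[c<3](S) → 1
  π[c,w](σ[c<3](S)) → 1
  (S ∪ π[c,w](σ[c<3](S))) → 5
  σ[c<6]((S ∪ π[c,w](σ[c<3](S)))) → 4

== RESULT ==
c | w
2 | s
2 | s
3 | q
5 | q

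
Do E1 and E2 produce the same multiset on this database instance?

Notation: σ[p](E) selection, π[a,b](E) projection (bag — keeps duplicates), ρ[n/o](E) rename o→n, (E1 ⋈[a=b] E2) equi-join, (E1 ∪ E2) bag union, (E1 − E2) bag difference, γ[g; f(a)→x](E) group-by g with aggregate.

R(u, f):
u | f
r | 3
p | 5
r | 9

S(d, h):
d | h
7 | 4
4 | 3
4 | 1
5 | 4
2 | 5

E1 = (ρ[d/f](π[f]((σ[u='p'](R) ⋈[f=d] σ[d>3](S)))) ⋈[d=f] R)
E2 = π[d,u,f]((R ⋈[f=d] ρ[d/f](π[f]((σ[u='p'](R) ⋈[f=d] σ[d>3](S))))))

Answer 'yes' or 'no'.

E1 per-node cardinality:
  R → 3
  σ[u='p'](R) → 1
  S → 5
  σ[d>3](S) → 4
  (σ[u='p'](R) ⋈[f=d] σ[d>3](S)) → 1
  π[f]((σ[u='p'](R) ⋈[f=d] σ[d>3](S))) → 1
  ρ[d/f](π[f]((σ[u='p'](R) ⋈[f=d] σ[d>3](S)))) → 1
  R → 3
  (ρ[d/f](π[f]((σ[u='p'](R) ⋈[f=d] σ[d>3](S)))) ⋈[d=f] R) → 1
E2 per-node cardinality:
  R → 3
  R → 3
  σ[u='p'](R) → 1
  S → 5
  σ[d>3](S) → 4
  (σ[u='p'](R) ⋈[f=d] σ[d>3](S)) → 1
  π[f]((σ[u='p'](R) ⋈[f=d] σ[d>3](S))) → 1
  ρ[d/f](π[f]((σ[u='p'](R) ⋈[f=d] σ[d>3](S)))) → 1
  (R ⋈[f=d] ρ[d/f](π[f]((σ[u='p'](R) ⋈[f=d] σ[d>3](S))))) → 1
  π[d,u,f]((R ⋈[f=d] ρ[d/f](π[f]((σ[u='p'](R) ⋈[f=d] σ[d>3](S)))))) → 1

E1 and E2 produce the same multiset:
d | u | f
5 | p | 5

yes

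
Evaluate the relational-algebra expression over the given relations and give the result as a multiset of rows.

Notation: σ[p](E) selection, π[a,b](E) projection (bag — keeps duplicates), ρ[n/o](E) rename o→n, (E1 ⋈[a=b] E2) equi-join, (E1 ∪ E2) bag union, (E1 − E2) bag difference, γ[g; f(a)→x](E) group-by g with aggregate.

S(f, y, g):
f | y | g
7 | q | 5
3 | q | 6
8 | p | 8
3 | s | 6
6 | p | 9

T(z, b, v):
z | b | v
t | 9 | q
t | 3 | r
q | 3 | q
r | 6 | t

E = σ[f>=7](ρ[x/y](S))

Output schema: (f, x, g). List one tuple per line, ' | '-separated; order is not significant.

Subexpression sizes:
  S → 5
  ρ[x/y](S) → 5
  σ[f>=7](ρ[x/y](S)) → 2

== RESULT ==
f | x | g
7 | q | 5
8 | p | 8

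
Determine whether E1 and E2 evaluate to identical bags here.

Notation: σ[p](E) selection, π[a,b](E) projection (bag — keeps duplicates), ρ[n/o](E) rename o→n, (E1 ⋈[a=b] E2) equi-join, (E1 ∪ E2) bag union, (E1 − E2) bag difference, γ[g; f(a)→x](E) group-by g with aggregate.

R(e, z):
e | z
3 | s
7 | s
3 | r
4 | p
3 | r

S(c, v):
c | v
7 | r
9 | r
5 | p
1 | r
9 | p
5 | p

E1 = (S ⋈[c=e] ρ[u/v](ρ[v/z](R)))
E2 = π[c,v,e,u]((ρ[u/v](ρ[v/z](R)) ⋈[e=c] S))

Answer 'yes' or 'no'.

E1 row counts bottom-up:
  S → 6
  R → 5
  ρ[v/z](R) → 5
  ρ[u/v](ρ[v/z](R)) → 5
  (S ⋈[c=e] ρ[u/v](ρ[v/z](R))) → 1
E2 row counts bottom-up:
  R → 5
  ρ[v/z](R) → 5
  ρ[u/v](ρ[v/z](R)) → 5
  S → 6
  (ρ[u/v](ρ[v/z](R)) ⋈[e=c] S) → 1
  π[c,v,e,u]((ρ[u/v](ρ[v/z](R)) ⋈[e=c] S)) → 1

E1 and E2 produce the same multiset:
c | v | e | u
7 | r | 7 | s

yes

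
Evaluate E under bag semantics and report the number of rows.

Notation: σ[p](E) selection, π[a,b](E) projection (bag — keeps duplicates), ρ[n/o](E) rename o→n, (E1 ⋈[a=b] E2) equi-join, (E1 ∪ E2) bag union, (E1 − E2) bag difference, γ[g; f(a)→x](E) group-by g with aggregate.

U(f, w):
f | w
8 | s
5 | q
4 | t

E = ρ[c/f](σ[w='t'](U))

Per-node cardinality:
  U → 3
  σ[w='t'](U) → 1
  ρ[c/f](σ[w='t'](U)) → 1

|E| = 1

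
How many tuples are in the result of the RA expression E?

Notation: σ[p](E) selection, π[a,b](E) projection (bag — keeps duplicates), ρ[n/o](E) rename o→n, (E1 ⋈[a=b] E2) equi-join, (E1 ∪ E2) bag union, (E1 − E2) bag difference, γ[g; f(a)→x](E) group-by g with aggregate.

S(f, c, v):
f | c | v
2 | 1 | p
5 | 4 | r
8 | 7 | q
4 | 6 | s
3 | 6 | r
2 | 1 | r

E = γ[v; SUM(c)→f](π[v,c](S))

Subexpression sizes:
  S → 6
  π[v,c](S) → 6
  γ[v; SUM(c)→f](π[v,c](S)) → 4

|E| = 4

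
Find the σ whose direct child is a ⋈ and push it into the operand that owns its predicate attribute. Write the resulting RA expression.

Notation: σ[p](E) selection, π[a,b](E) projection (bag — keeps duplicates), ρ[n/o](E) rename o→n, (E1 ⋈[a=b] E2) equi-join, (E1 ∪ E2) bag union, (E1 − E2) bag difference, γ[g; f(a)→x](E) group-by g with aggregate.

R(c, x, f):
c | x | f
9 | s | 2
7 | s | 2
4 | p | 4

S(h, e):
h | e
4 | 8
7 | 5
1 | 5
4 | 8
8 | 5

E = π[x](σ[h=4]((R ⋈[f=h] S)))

σ filters on h, owned by the right side.
E' = π[x]((R ⋈[f=h] σ[h=4](S)))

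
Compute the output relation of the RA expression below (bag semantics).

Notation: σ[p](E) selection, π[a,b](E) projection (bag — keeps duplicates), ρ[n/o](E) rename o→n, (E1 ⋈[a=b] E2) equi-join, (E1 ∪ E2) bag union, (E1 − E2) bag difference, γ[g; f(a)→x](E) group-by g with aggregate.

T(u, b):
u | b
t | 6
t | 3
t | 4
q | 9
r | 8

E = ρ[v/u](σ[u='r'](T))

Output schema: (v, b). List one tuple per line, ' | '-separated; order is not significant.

Row counts bottom-up:
  T → 5
  σ[u='r'](T) → 1
  ρ[v/u](σ[u='r'](T)) → 1

== RESULT ==
v | b
r | 8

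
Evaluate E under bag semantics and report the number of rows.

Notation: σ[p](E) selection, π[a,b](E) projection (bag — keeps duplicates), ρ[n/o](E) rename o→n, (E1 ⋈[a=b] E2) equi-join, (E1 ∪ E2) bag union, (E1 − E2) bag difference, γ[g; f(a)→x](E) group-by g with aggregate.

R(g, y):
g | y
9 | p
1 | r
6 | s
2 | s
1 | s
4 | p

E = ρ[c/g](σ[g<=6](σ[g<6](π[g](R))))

Subexpression sizes:
  R → 6
  π[g](R) → 6
  σ[g<6](π[g](R)) → 4
  σ[g<=6](σ[g<6](π[g](R))) → 4
  ρ[c/g](σ[g<=6](σ[g<6](π[g](R)))) → 4

|E| = 4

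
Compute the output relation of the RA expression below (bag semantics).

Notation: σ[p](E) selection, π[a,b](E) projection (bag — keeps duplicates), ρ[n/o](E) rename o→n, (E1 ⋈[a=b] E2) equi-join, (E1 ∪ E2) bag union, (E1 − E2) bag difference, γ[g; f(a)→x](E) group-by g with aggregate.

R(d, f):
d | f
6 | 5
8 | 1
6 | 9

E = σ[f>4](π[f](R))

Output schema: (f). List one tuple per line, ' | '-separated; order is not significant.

Stepwise |·|:
  R → 3
  π[f](R) → 3
  σ[f>4](π[f](R)) → 2

== RESULT ==
f
5
9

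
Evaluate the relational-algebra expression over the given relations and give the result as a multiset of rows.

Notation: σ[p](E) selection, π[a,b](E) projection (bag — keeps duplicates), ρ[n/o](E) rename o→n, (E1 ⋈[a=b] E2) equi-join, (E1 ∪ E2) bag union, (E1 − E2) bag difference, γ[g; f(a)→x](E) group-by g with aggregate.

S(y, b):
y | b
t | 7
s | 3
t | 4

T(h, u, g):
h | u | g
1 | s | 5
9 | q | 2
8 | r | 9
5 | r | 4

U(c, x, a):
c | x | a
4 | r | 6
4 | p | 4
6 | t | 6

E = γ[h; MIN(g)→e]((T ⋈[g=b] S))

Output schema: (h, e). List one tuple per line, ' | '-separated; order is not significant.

Stepwise |·|:
  T → 4
  S → 3
  (T ⋈[g=b] S) → 1
  γ[h; MIN(g)→e]((T ⋈[g=b] S)) → 1

== RESULT ==
h | e
5 | 4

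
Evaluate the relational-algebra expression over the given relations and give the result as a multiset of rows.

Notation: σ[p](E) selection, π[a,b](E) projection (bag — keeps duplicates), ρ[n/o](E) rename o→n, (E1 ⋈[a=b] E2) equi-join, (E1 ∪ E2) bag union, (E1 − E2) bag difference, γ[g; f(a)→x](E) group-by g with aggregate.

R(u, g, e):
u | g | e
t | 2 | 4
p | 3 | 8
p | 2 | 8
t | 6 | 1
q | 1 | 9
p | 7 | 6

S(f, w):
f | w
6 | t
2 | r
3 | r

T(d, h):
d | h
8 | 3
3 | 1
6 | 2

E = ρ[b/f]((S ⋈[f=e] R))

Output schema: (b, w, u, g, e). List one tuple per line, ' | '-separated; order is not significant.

Row counts bottom-up:
  S → 3
  R → 6
  (S ⋈[f=e] R) → 1
  ρ[b/f]((S ⋈[f=e] R)) → 1

== RESULT ==
b | w | u | g | e
6 | t | p | 7 | 6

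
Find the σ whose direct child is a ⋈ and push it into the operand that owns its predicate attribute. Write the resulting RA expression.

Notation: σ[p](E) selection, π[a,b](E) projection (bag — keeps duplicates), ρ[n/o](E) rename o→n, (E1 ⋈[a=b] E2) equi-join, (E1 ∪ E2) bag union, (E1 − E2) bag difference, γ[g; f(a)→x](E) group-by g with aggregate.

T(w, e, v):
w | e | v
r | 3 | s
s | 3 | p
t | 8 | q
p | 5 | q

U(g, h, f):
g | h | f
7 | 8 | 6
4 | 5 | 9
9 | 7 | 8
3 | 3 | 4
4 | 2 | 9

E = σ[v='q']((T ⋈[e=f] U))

σ filters on v, owned by the left side.
E' = (σ[v='q'](T) ⋈[e=f] U)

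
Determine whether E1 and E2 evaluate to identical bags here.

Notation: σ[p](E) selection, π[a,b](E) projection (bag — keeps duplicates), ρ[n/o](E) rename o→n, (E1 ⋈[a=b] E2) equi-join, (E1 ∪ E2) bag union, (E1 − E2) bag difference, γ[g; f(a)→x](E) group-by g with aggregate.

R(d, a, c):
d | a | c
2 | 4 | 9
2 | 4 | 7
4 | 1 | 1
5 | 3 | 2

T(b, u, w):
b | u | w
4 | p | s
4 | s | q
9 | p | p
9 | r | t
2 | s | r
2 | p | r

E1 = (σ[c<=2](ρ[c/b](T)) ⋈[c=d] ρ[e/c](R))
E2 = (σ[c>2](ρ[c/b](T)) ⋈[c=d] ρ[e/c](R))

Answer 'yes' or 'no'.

E1 stepwise |·|:
  T → 6
  ρ[c/b](T) → 6
  σ[c<=2](ρ[c/b](T)) → 2
  R → 4
  ρ[e/c](R) → 4
  (σ[c<=2](ρ[c/b](T)) ⋈[c=d] ρ[e/c](R)) → 4
E2 stepwise |·|:
  T → 6
  ρ[c/b](T) → 6
  σ[c>2](ρ[c/b](T)) → 4
  R → 4
  ρ[e/c](R) → 4
  (σ[c>2](ρ[c/b](T)) ⋈[c=d] ρ[e/c](R)) → 2

E1 result:
c | u | w | d | a | e
2 | p | r | 2 | 4 | 7
2 | p | r | 2 | 4 | 9
2 | s | r | 2 | 4 | 7
2 | s | r | 2 | 4 | 9
E2 result:
c | u | w | d | a | e
4 | p | s | 4 | 1 | 1
4 | s | q | 4 | 1 | 1
Witness: (2, 'p', 'r', 2, 4, 9) appears 1× in E1 but 0× in E2.

no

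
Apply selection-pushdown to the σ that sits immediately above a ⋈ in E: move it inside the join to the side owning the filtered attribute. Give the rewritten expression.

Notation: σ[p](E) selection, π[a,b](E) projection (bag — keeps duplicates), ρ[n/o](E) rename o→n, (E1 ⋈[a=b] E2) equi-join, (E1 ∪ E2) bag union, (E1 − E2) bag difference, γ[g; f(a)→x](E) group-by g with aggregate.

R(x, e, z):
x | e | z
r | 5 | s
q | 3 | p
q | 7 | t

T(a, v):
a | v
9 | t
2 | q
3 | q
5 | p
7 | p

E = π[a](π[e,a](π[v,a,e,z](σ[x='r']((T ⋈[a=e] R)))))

σ filters on x, owned by the right side.
E' = π[a](π[e,a](π[v,a,e,z]((T ⋈[a=e] σ[x='r'](R)))))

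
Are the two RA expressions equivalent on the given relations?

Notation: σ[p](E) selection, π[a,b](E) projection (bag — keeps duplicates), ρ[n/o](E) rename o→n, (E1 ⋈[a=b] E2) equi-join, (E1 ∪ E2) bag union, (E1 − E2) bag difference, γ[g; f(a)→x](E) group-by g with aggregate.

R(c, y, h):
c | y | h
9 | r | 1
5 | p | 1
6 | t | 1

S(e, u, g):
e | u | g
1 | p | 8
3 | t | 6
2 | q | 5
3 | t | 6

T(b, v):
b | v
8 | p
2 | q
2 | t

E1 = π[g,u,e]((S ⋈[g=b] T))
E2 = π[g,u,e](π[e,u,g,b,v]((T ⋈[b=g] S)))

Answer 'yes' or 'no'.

E1 stepwise |·|:
  S → 4
  T → 3
  (S ⋈[g=b] T) → 1
  π[g,u,e]((S ⋈[g=b] T)) → 1
E2 stepwise |·|:
  T → 3
  S → 4
  (T ⋈[b=g] S) → 1
  π[e,u,g,b,v]((T ⋈[b=g] S)) → 1
  π[g,u,e](π[e,u,g,b,v]((T ⋈[b=g] S))) → 1

E1 and E2 produce the same multiset:
g | u | e
8 | p | 1

yes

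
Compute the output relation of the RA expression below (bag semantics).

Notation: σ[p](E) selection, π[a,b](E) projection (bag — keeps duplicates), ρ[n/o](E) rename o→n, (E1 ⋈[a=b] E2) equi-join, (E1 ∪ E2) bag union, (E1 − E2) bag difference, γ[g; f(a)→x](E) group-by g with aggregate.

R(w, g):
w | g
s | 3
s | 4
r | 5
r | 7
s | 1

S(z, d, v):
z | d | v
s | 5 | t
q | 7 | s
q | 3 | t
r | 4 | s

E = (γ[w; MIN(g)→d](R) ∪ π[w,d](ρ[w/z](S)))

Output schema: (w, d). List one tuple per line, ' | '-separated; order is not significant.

Stepwise |·|:
  R → 5
  γ[w; MIN(g)→d](R) → 2
  S → 4
  ρ[w/z](S) → 4
  π[w,d](ρ[w/z](S)) → 4
  (γ[w; MIN(g)→d](R) ∪ π[w,d](ρ[w/z](S))) → 6

== RESULT ==
w | d
q | 3
q | 7
r | 4
r | 5
s | 1
s | 5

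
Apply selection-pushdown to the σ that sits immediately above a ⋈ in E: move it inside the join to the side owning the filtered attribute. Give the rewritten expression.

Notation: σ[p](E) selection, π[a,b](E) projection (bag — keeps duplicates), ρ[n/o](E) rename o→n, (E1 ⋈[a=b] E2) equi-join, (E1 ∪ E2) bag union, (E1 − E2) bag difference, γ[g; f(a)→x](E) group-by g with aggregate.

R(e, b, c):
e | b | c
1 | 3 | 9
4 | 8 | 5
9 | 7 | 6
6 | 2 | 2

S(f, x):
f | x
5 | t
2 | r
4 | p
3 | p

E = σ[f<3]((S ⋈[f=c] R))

σ filters on f, owned by the left side.
E' = (σ[f<3](S) ⋈[f=c] R)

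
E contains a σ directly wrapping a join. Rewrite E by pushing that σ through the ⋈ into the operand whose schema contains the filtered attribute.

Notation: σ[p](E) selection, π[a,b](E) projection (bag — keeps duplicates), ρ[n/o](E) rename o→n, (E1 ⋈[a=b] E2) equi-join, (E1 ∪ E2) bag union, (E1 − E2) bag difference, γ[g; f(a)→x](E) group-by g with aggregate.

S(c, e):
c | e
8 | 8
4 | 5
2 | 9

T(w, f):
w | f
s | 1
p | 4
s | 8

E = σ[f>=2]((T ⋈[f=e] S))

σ filters on f, owned by the left side.
E' = (σ[f>=2](T) ⋈[f=e] S)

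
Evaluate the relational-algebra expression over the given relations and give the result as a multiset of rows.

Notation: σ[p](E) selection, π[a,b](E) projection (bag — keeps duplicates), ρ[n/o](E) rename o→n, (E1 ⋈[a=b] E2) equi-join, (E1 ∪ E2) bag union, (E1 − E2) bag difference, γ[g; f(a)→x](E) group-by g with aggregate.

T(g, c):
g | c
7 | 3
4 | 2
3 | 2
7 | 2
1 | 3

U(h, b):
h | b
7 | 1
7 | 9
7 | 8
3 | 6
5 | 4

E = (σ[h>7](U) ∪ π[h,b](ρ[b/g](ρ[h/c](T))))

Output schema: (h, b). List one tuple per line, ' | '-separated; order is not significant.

Subexpression sizes:
  U → 5
  σ[h>7](U) → 0
  T → 5
  ρ[h/c](T) → 5
  ρ[b/g](ρ[h/c](T)) → 5
  π[h,b](ρ[b/g](ρ[h/c](T))) → 5
  (σ[h>7](U) ∪ π[h,b](ρ[b/g](ρ[h/c](T)))) → 5

== RESULT ==
h | b
2 | 3
2 | 4
2 | 7
3 | 1
3 | 7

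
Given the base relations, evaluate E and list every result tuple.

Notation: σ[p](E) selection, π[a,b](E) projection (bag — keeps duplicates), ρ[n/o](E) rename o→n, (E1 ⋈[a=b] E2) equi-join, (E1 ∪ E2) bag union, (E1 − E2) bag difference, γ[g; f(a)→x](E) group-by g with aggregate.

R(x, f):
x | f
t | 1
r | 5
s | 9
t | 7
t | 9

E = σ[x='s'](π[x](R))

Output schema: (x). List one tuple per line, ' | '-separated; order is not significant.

Subexpression sizes:
  R → 5
  π[x](R) → 5
  σ[x='s'](π[x](R)) → 1

== RESULT ==
x
s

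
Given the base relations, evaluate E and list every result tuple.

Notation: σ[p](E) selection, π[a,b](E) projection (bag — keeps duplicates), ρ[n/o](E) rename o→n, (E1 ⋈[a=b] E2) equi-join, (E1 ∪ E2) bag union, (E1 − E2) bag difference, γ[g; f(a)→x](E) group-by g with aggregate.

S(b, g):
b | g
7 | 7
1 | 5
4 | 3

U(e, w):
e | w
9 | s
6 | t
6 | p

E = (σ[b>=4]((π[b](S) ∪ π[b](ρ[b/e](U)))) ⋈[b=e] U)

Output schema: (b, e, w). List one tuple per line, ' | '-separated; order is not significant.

Stepwise |·|:
  S → 3
  π[b](S) → 3
  U → 3
  ρ[b/e](U) → 3
  π[b](ρ[b/e](U)) → 3
  (π[b](S) ∪ π[b](ρ[b/e](U))) → 6
  σ[b>=4]((π[b](S) ∪ π[b](ρ[b/e](U)))) → 5
  U → 3
  (σ[b>=4]((π[b](S) ∪ π[b](ρ[b/e](U)))) ⋈[b=e] U) → 5

== RESULT ==
b | e | w
6 | 6 | p
6 | 6 | p
6 | 6 | t
6 | 6 | t
9 | 9 | s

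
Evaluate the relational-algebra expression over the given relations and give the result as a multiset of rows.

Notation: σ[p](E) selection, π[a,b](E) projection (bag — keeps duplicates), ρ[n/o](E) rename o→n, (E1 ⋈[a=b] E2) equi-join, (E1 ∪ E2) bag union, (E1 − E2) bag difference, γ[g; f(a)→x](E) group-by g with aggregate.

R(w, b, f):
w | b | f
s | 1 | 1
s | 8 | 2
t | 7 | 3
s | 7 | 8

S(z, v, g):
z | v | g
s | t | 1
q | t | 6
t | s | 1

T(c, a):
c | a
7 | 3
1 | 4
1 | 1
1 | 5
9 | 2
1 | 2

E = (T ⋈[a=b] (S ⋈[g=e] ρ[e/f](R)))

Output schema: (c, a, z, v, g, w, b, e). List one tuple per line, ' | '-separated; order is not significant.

Per-node cardinality:
  T → 6
  S → 3
  R → 4
  ρ[e/f](R) → 4
  (S ⋈[g=e] ρ[e/f](R)) → 2
  (T ⋈[a=b] (S ⋈[g=e] ρ[e/f](R))) → 2

== RESULT ==
c | a | z | v | g | w | b | e
1 | 1 | s | t | 1 | s | 1 | 1
1 | 1 | t | s | 1 | s | 1 | 1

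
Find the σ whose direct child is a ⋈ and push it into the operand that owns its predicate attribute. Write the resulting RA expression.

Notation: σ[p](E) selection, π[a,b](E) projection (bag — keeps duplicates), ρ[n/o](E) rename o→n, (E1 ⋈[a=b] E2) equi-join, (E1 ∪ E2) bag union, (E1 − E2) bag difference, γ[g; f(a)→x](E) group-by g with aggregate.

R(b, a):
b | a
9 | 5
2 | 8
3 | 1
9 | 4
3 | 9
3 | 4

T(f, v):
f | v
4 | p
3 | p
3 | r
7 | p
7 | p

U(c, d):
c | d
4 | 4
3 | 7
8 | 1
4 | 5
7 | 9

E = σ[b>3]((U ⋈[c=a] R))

σ filters on b, owned by the right side.
E' = (U ⋈[c=a] σ[b>3](R))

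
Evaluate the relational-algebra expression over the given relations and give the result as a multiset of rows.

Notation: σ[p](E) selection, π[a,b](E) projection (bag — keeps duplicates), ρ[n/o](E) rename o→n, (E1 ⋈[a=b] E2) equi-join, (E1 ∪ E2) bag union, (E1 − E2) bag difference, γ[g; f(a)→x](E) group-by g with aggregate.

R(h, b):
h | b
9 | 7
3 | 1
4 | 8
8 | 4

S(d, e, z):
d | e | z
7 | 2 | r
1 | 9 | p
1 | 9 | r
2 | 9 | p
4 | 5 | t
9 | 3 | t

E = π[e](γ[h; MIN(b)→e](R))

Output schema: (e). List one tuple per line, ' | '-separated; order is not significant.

Row counts bottom-up:
  R → 4
  γ[h; MIN(b)→e](R) → 4
  π[e](γ[h; MIN(b)→e](R)) → 4

== RESULT ==
e
1
4
7
8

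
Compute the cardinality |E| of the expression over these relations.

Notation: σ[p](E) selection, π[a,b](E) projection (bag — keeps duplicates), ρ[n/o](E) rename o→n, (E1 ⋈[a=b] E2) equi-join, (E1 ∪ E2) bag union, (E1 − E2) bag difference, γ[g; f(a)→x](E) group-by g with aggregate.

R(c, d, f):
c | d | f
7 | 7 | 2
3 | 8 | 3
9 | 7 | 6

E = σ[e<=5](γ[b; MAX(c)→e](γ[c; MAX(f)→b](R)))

Subexpression sizes:
  R → 3
  γ[c; MAX(f)→b](R) → 3
  γ[b; MAX(c)→e](γ[c; MAX(f)→b](R)) → 3
  σ[e<=5](γ[b; MAX(c)→e](γ[c; MAX(f)→b](R))) → 1

|E| = 1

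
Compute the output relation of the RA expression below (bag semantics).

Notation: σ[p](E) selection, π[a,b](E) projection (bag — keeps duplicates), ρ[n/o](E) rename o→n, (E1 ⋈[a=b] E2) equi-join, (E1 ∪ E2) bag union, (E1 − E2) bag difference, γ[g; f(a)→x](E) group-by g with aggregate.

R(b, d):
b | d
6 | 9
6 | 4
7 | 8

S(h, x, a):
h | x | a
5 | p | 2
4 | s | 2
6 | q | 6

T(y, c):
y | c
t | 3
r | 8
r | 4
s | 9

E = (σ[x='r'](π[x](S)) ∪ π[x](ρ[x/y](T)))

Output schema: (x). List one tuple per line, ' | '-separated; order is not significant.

Per-node cardinality:
  S → 3
  π[x](S) → 3
  σ[x='r'](π[x](S)) → 0
  T → 4
  ρ[x/y](T) → 4
  π[x](ρ[x/y](T)) → 4
  (σ[x='r'](π[x](S)) ∪ π[x](ρ[x/y](T))) → 4

== RESULT ==
x
r
r
s
t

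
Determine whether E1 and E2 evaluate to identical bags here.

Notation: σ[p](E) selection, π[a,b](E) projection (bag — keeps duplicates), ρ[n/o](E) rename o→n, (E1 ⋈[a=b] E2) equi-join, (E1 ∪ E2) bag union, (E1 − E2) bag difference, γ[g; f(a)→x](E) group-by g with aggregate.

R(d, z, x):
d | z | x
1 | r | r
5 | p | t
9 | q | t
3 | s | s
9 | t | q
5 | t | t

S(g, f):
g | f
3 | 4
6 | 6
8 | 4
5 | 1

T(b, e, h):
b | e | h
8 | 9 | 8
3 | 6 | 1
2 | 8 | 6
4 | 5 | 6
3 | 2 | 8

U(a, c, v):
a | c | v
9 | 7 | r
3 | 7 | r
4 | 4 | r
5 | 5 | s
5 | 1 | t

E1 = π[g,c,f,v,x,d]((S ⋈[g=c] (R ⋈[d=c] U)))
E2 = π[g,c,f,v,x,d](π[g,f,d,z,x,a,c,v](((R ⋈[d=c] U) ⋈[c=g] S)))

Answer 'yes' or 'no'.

E1 subexpression sizes:
  S → 4
  R → 6
  U → 5
  (R ⋈[d=c] U) → 3
  (S ⋈[g=c] (R ⋈[d=c] U)) → 2
  π[g,c,f,v,x,d]((S ⋈[g=c] (R ⋈[d=c] U))) → 2
E2 subexpression sizes:
  R → 6
  U → 5
  (R ⋈[d=c] U) → 3
  S → 4
  ((R ⋈[d=c] U) ⋈[c=g] S) → 2
  π[g,f,d,z,x,a,c,v](((R ⋈[d=c] U) ⋈[c=g] S)) → 2
  π[g,c,f,v,x,d](π[g,f,d,z,x,a,c,v](((R ⋈[d=c] U) ⋈[c=g] S))) → 2

E1 and E2 produce the same multiset:
g | c | f | v | x | d
5 | 5 | 1 | s | t | 5
5 | 5 | 1 | s | t | 5

yes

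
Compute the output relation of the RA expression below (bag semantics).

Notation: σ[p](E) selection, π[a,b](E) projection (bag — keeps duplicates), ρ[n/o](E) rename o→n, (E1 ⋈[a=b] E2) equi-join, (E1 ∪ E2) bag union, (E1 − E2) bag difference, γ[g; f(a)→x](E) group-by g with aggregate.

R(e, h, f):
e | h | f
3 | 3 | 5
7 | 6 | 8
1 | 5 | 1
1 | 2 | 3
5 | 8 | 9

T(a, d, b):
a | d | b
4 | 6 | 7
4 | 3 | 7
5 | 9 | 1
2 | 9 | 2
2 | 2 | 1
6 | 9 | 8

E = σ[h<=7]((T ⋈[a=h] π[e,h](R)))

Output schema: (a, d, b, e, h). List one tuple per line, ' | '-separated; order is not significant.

Subexpression sizes:
  T → 6
  R → 5
  π[e,h](R) → 5
  (T ⋈[a=h] π[e,h](R)) → 4
  σ[h<=7]((T ⋈[a=h] π[e,h](R))) → 4

== RESULT ==
a | d | b | e | h
2 | 2 | 1 | 1 | 2
2 | 9 | 2 | 1 | 2
5 | 9 | 1 | 1 | 5
6 | 9 | 8 | 7 | 6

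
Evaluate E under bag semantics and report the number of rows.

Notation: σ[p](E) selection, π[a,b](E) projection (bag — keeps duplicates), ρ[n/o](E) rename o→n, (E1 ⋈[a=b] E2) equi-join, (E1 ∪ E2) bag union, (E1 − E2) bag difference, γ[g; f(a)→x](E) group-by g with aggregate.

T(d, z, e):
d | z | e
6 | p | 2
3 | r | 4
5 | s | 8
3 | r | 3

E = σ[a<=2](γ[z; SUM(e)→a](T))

Subexpression sizes:
  T → 4
  γ[z; SUM(e)→a](T) → 3
  σ[a<=2](γ[z; SUM(e)→a](T)) → 1

|E| = 1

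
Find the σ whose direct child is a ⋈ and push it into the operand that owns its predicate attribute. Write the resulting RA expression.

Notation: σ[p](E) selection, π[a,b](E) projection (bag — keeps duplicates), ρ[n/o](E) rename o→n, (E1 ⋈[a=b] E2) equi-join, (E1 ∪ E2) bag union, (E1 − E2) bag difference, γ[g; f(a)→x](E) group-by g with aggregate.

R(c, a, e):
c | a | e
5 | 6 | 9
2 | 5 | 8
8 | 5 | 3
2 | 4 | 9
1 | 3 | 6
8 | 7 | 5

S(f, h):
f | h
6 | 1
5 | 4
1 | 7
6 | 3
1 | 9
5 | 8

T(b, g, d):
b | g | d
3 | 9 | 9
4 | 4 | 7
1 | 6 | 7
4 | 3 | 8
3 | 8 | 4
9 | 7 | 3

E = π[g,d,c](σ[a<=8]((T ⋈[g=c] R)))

σ filters on a, owned by the right side.
E' = π[g,d,c]((T ⋈[g=c] σ[a<=8](R)))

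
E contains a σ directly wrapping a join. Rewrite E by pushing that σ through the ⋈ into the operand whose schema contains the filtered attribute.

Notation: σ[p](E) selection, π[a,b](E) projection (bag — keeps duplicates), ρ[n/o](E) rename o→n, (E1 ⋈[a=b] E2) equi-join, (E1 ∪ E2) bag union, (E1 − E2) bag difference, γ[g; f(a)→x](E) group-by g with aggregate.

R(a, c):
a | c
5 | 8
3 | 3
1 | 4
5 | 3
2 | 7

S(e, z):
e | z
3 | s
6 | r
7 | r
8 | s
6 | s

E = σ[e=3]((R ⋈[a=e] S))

σ filters on e, owned by the right side.
E' = (R ⋈[a=e] σ[e=3](S))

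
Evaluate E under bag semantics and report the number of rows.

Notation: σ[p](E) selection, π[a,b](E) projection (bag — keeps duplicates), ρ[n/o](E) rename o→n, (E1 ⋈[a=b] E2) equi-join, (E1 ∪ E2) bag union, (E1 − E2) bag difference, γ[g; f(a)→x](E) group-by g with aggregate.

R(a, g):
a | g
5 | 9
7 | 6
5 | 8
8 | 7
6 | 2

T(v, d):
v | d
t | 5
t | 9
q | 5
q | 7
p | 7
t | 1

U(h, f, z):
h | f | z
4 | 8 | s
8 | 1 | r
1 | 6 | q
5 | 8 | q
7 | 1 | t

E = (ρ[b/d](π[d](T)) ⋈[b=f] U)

Per-node cardinality:
  T → 6
  π[d](T) → 6
  ρ[b/d](π[d](T)) → 6
  U → 5
  (ρ[b/d](π[d](T)) ⋈[b=f] U) → 2

|E| = 2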